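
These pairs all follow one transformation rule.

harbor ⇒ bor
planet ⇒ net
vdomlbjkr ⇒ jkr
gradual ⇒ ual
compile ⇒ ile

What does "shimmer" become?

Each output is the input with this applied: keep only the last 3 characters.
Doing the same to "shimmer": "mer".

mer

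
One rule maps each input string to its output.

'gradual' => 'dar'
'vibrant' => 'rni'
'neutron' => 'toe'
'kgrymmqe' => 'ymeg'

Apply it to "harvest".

vsa

The rule is to keep every other character starting from the second (positions 2nd, 4th, 6th, ...), then move the first character to the end.
For "harvest" the result is "vsa".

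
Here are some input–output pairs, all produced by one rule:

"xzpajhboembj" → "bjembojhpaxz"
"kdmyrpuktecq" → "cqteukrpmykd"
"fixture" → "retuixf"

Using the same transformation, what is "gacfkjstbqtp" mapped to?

tpbqstkjcfga

The rule is to reverse the string, then swap each adjacent pair of characters (1↔2, 3↔4, ...).
On "gacfkjstbqtp": the first step gives "ptqbtsjkfcag", and the second then gives "tpbqstkjcfga".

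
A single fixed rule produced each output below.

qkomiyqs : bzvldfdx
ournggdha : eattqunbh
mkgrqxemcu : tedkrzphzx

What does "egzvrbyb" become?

mieolort

Each output is the input with this applied: move the first 2 characters to the end (rotate left by 2), then shift every letter 13 places forward in the alphabet (wrapping around) — i.e. ROT13.
For "egzvrbyb" the result is "mieolort".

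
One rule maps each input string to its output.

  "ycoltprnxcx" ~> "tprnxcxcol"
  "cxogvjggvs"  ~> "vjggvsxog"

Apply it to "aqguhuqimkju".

Each output is the input with this applied: delete the first character, then move the first 3 characters to the end (rotate left by 3).
On "aqguhuqimkju": the first step gives "qguhuqimkju", and the second then gives "huqimkjuqgu".

huqimkjuqgu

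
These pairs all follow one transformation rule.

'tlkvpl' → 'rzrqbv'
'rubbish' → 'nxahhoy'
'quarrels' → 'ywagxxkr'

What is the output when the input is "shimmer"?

xynossk

The transformation: move the last character to the front, then shift every letter 6 places forward in the alphabet (wrapping around).
"shimmer" → "xynossk".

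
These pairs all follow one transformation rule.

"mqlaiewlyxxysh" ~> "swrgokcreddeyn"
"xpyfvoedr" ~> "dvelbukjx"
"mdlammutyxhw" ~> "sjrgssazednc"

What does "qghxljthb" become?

In each case the input is transformed by: shift every letter 6 places forward in the alphabet (wrapping around).
"qghxljthb" → "wmndrpznh".

wmndrpznh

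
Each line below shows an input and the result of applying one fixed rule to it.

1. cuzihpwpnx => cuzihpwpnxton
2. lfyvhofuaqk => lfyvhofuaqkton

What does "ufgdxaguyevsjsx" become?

ufgdxaguyevsjsxton

What's happening: append "ton".
Applying that to "ufgdxaguyevsjsx" gives "ufgdxaguyevsjsxton".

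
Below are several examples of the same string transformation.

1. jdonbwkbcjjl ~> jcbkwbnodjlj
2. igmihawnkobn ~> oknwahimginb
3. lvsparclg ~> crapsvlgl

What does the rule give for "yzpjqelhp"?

Rule — reverse the string, then move the first 2 characters to the end (rotate left by 2).
On "yzpjqelhp": the first step gives "phleqjpzy", and the second then gives "leqjpzyph".

leqjpzyph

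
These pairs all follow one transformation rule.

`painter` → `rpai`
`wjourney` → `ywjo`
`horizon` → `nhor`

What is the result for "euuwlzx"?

Looking at the pairs, the operation is to move the first 3 characters to the end (rotate left by 3), then keep only the last 4 characters.
On "euuwlzx" that produces "xeuu".

xeuu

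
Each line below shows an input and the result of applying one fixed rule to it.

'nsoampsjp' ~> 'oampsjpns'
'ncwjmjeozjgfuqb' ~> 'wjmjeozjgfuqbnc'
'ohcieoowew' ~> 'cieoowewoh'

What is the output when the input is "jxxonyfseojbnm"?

xonyfseojbnmjx

The pattern: move the first 2 characters to the end (rotate left by 2).
"jxxonyfseojbnm" → "xonyfseojbnmjx".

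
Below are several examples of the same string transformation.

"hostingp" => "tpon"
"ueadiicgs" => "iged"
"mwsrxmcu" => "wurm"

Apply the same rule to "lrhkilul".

rllk

Rule — keep every other character starting from the second (positions 2nd, 4th, 6th, ...), then sort the characters into reverse alphabetical order.
Applying both steps to "lrhkilul": "rkll", then "rllk".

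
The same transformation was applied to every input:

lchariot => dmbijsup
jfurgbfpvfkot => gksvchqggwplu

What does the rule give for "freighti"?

sgjfihju

Looking at the pairs, the operation is to shift every letter 1 place forward in the alphabet (wrapping around), then swap each adjacent pair of characters (1↔2, 3↔4, ...).
For "freighti", step one produces "gsfjhiuj"; step two turns that into "sgjfihju".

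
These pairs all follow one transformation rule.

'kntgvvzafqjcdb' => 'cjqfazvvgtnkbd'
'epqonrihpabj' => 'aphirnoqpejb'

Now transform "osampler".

lpmasore

In each case the input is transformed by: move the last 2 characters to the front (rotate right by 2), then reverse the string.
On "osampler": the first step gives "erosampl", and the second then gives "lpmasore".
(Check on "kntgvvzafqjcdb": → "dbkntgvvzafqjc" → "cjqfazvvgtnkbd" ✓)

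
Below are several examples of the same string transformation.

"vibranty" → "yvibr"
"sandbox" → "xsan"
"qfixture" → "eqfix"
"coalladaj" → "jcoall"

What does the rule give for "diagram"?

The transformation: move the last character to the front, then delete the last 3 characters.
"diagram" → "mdiagra" → "mdia".

mdia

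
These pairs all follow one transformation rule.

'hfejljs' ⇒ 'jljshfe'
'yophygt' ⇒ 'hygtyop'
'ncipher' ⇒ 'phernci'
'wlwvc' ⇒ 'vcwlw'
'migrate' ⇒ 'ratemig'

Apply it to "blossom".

ssomblo

The transformation: move the first 3 characters to the end (rotate left by 3).
"blossom" → "ssomblo".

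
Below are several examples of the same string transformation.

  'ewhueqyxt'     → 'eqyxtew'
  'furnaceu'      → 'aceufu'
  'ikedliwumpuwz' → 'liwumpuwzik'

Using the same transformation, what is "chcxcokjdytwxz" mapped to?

Each output is the input with this applied: move the first 2 characters to the end (rotate left by 2), then delete the first 2 characters.
Applying both steps to "chcxcokjdytwxz": "cxcokjdytwxzch", then "cokjdytwxzch".
(Check on "furnaceu": → "rnaceufu" → "aceufu" ✓)

cokjdytwxzch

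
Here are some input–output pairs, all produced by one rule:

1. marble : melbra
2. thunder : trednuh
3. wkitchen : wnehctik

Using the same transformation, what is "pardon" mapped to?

pnodra

What's happening: move the first character to the end, then reverse the string.
Applying that to "pardon" gives "pnodra".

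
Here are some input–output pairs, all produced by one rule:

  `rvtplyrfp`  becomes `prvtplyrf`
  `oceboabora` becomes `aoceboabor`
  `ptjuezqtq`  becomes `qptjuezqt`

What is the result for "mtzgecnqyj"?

jmtzgecnqy

Rule — move the last character to the front.
Applying that to "mtzgecnqyj" gives "jmtzgecnqy".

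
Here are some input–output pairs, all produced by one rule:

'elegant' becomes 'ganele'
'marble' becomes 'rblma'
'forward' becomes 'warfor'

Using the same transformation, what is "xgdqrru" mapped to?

What's happening: delete the last character, then move the last 3 characters to the front (rotate right by 3).
Applying both steps to "xgdqrru": "xgdqrr", then "qrrxgd".

qrrxgd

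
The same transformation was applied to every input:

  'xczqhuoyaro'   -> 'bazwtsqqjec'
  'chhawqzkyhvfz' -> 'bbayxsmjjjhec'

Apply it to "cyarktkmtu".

awvvtommec

Each output is the input with this applied: sort the characters into reverse alphabetical order, then shift every letter 2 places forward in the alphabet (wrapping around).
Applying that to "cyarktkmtu" gives "awvvtommec".
(Check on "chhawqzkyhvfz": → "zzywvqkhhhfca" → "bbayxsmjjjhec" ✓)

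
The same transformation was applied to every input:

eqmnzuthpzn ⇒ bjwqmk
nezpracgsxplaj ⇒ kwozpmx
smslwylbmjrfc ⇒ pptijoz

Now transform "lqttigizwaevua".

Looking at the pairs, the operation is to keep every other character starting from the first (positions 1st, 3rd, 5th, ...), then shift every letter 3 places backward in the alphabet (wrapping around).
On "lqttigizwaevua": the first step gives "ltiiweu", and the second then gives "iqfftbr".

iqfftbr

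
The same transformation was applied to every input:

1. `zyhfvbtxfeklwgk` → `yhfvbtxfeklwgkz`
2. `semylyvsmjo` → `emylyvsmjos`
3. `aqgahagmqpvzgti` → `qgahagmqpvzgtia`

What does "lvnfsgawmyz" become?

What's happening: move the first character to the end.
Applying that to "lvnfsgawmyz" gives "vnfsgawmyzl".

vnfsgawmyzl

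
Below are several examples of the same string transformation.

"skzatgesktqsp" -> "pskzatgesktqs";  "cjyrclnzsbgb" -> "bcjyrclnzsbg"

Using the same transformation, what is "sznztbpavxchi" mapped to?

isznztbpavxch

The transformation: move the last character to the front.
On "sznztbpavxchi" that produces "isznztbpavxch".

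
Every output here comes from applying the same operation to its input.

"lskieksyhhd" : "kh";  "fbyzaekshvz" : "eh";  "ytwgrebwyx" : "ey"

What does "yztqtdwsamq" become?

da

The transformation: delete the first 3 characters, then keep one character in every 3, starting at position 3 (positions 3rd, 6th, 9th, ...).
On "yztqtdwsamq": the first step gives "qtdwsamq", and the second then gives "da".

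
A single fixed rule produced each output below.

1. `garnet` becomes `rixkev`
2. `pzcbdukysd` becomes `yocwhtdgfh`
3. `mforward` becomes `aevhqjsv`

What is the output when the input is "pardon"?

hsrtev

Each output is the input with this applied: shift every letter 4 places forward in the alphabet (wrapping around), then swap the front and back halves of the string.
For "pardon", step one produces "tevhsr"; step two turns that into "hsrtev".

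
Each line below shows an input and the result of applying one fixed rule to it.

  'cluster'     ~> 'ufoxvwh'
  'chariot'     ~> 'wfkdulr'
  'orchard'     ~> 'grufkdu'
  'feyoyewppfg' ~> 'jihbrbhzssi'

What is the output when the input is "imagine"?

What's happening: move the last character to the front, then shift every letter 3 places forward in the alphabet (wrapping around).
Starting from "imagine": after the first operation, "eimagin"; after the second, "hlpdjlq".

hlpdjlq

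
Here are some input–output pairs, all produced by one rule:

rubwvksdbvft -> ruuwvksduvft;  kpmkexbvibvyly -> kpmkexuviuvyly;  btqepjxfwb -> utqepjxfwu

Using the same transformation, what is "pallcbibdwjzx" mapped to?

pallcuiudwjzx

The pattern: replace every "b" with "u".
For "pallcbibdwjzx" the result is "pallcuiudwjzx".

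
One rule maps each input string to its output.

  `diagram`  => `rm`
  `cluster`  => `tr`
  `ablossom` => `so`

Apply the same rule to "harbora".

The transformation: keep every other character starting from the first (positions 1st, 3rd, 5th, ...), then keep only the last 2 characters.
For "harbora", step one produces "hroa"; step two turns that into "oa".

oa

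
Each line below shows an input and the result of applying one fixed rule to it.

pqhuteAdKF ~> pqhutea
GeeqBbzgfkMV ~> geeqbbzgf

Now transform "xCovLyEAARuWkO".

The pattern: delete the last 3 characters, then convert every letter to lowercase.
"xCovLyEAARuWkO" → "xcovlyeaaru".

xcovlyeaaru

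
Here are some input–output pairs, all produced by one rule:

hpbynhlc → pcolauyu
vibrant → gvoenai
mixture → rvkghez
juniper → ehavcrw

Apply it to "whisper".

The transformation: shift every letter 13 places forward in the alphabet (wrapping around) — i.e. ROT13, then swap the first and last characters.
On "whisper": the first step gives "juvfcre", and the second then gives "euvfcrj".

euvfcrj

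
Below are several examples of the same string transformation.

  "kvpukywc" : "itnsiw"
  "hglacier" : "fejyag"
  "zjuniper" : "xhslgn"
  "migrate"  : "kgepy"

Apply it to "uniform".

Looking at the pairs, the operation is to shift every letter 2 places backward in the alphabet (wrapping around), then delete the last 2 characters.
On "uniform": the first step gives "slgdmpk", and the second then gives "slgdm".

slgdm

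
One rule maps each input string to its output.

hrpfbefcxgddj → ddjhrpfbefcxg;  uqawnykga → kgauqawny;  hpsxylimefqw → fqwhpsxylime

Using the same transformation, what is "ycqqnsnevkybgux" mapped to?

guxycqqnsnevkyb

Looking at the pairs, the operation is to move the last 3 characters to the front (rotate right by 3).
Doing the same to "ycqqnsnevkybgux": "guxycqqnsnevkyb".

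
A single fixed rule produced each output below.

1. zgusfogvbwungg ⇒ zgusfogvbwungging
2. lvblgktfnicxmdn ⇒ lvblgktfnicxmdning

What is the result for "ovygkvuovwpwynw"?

In each case the input is transformed by: append "ing".
Doing the same to "ovygkvuovwpwynw": "ovygkvuovwpwynwing".

ovygkvuovwpwynwing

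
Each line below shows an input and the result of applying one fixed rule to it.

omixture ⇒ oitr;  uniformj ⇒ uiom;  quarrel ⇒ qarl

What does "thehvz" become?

The pattern: keep every other character starting from the first (positions 1st, 3rd, 5th, ...).
On "thehvz" that produces "tev".

tev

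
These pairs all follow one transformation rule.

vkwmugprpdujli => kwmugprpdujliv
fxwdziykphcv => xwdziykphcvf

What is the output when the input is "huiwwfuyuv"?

The transformation: move the first character to the end.
"huiwwfuyuv" → "uiwwfuyuvh".

uiwwfuyuvh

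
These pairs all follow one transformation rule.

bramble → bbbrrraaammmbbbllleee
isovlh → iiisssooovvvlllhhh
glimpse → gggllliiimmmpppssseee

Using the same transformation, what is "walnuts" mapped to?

wwwaaalllnnnuuutttsss

In each case the input is transformed by: repeat every character 3 times.
For "walnuts" the result is "wwwaaalllnnnuuutttsss".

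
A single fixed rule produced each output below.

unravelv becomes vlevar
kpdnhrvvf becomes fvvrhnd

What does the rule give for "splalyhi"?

Looking at the pairs, the operation is to reverse the string, then delete the last 2 characters.
Starting from "splalyhi": after the first operation, "ihylalps"; after the second, "ihylal".

ihylal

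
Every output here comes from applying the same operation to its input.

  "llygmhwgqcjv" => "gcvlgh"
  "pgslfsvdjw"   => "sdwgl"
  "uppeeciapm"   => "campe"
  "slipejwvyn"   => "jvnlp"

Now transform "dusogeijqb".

ejbuo

What's happening: keep every other character starting from the second (positions 2nd, 4th, 6th, ...), then move the last 3 characters to the front (rotate right by 3).
"dusogeijqb" → "uoejb" → "ejbuo".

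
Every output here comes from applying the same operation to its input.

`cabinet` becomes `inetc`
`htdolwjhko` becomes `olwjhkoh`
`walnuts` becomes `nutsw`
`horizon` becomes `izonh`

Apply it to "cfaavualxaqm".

avualxaqmc

Each output is the input with this applied: move the first character to the end, then delete the first 2 characters.
Starting from "cfaavualxaqm": after the first operation, "faavualxaqmc"; after the second, "avualxaqmc".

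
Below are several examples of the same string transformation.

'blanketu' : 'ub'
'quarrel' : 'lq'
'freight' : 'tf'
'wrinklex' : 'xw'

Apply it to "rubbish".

Each output is the input with this applied: move the last character to the front, then keep only the first 2 characters.
Applying both steps to "rubbish": "hrubbis", then "hr".

hr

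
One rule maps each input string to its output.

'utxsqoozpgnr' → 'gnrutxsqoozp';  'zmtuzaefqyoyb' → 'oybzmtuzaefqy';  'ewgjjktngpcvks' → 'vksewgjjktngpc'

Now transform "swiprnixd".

ixdswiprn

What's happening: move the last 3 characters to the front (rotate right by 3).
So "swiprnixd" becomes "ixdswiprn".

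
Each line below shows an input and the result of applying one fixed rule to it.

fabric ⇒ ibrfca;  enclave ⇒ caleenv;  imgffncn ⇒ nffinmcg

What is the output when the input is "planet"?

eanptl

In each case the input is transformed by: take characters alternately from the front and the back (1st, last, 2nd, 2nd-last, ...), then move the last 3 characters to the front (rotate right by 3).
Applying both steps to "planet": "ptlean", then "eanptl".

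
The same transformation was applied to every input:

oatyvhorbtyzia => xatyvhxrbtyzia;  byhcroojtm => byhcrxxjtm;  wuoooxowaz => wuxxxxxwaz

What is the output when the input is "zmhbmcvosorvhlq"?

zmhbmcvxsxrvhlq

The transformation: replace every "o" with "x".
Doing the same to "zmhbmcvosorvhlq": "zmhbmcvxsxrvhlq".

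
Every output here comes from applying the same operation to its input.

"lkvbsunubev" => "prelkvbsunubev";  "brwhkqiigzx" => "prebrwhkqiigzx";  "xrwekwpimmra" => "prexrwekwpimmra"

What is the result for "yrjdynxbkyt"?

preyrjdynxbkyt

What's happening: prepend "pre".
For "yrjdynxbkyt" the result is "preyrjdynxbkyt".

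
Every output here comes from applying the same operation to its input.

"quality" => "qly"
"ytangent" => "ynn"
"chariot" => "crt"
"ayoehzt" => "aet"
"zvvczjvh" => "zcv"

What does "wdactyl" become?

wcl

Looking at the pairs, the operation is to keep one character in every 3, starting at position 1 (positions 1st, 4th, 7th, ...).
So "wdactyl" becomes "wcl".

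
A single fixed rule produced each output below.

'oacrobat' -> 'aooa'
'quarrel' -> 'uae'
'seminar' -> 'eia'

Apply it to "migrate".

iae

What's happening: swap each adjacent pair of characters (1↔2, 3↔4, ...), then keep only the vowels.
On "migrate": the first step gives "imrgtae", and the second then gives "iae".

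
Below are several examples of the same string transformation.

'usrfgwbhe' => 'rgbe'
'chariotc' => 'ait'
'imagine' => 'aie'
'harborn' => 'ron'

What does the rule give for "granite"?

aie

In each case the input is transformed by: delete the first character, then keep every other character starting from the second (positions 2nd, 4th, 6th, ...).
Applying both steps to "granite": "ranite", then "aie".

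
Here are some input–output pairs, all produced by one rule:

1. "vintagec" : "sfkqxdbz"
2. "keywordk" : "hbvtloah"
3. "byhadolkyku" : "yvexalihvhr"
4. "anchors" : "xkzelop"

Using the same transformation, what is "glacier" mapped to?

dixzfbo

The transformation: shift every letter 3 places backward in the alphabet (wrapping around).
So "glacier" becomes "dixzfbo".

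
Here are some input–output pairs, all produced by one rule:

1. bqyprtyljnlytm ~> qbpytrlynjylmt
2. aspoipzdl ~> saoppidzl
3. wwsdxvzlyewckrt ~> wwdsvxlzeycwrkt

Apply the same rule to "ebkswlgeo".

The rule is to swap each adjacent pair of characters (1↔2, 3↔4, ...).
Doing the same to "ebkswlgeo": "besklwego".

besklwego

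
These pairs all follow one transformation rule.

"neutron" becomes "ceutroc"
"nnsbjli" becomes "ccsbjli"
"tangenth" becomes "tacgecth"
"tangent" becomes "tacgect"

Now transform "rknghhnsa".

Rule — replace every "n" with "c".
"rknghhnsa" → "rkcghhcsa".

rkcghhcsa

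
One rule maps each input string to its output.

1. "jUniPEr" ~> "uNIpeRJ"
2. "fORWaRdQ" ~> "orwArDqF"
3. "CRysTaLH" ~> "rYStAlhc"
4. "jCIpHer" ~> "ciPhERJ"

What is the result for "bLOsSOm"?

Each output is the input with this applied: flip the case of every letter, then move the first character to the end.
Working it through for "bLOsSOm": intermediate "BloSsoM", final "loSsoMB".

loSsoMB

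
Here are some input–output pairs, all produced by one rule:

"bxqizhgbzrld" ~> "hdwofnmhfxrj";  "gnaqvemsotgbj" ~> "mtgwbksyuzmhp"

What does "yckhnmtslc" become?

The rule is to shift every letter 6 places forward in the alphabet (wrapping around).
For "yckhnmtslc" the result is "eiqntszyri".

eiqntszyri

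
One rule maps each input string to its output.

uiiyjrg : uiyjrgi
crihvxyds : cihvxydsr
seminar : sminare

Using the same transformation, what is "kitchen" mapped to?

In each case the input is transformed by: move the first character to the end, then swap the first and last characters.
On "kitchen" that produces "ktcheni".

ktcheni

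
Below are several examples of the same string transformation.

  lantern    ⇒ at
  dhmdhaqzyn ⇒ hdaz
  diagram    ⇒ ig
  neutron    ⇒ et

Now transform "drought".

Rule — keep every other character starting from the second (positions 2nd, 4th, 6th, ...), then delete the last character.
For "drought", step one produces "ruh"; step two turns that into "ru".
(Check on "neutron": → "eto" → "et" ✓)

ru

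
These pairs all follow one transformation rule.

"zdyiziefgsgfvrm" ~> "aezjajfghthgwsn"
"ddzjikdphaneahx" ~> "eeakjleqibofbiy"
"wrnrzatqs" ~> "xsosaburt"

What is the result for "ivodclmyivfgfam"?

jwpedmnzjwghgbn

Rule — shift every letter 1 place forward in the alphabet (wrapping around).
Doing the same to "ivodclmyivfgfam": "jwpedmnzjwghgbn".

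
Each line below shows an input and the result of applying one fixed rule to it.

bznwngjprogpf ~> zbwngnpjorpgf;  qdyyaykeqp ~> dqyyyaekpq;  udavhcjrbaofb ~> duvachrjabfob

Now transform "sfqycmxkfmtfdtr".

The transformation: swap each adjacent pair of characters (1↔2, 3↔4, ...).
Doing the same to "sfqycmxkfmtfdtr": "fsyqmckxmffttdr".

fsyqmckxmffttdr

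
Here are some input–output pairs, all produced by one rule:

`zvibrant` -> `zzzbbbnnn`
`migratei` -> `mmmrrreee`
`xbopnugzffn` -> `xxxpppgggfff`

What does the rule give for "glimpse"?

In each case the input is transformed by: keep one character in every 3, starting at position 1 (positions 1st, 4th, 7th, ...), then repeat every character 3 times.
Applying both steps to "glimpse": "gme", then "gggmmmeee".

gggmmmeee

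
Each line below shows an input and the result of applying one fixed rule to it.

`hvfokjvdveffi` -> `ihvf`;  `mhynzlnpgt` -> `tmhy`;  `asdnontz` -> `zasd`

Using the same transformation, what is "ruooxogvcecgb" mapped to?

Looking at the pairs, the operation is to move the last character to the front, then keep only the first 4 characters.
Starting from "ruooxogvcecgb": after the first operation, "bruooxogvcecg"; after the second, "bruo".
(Check on "hvfokjvdveffi": → "ihvfokjvdveff" → "ihvf" ✓)

bruo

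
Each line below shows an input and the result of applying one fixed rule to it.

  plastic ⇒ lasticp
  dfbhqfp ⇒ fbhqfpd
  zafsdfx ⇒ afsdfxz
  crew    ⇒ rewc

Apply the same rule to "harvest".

arvesth

Looking at the pairs, the operation is to move the first character to the end.
"harvest" → "arvesth".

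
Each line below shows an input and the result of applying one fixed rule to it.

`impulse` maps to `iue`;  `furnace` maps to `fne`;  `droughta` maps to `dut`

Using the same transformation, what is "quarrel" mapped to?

What's happening: keep one character in every 3, starting at position 1 (positions 1st, 4th, 7th, ...).
Applying that to "quarrel" gives "qrl".

qrl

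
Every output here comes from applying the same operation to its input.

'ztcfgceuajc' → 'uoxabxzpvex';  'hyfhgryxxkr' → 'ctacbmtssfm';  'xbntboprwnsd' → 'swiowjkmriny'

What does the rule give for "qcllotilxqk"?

The pattern: shift every letter 5 places backward in the alphabet (wrapping around).
Doing the same to "qcllotilxqk": "lxggjodgslf".

lxggjodgslf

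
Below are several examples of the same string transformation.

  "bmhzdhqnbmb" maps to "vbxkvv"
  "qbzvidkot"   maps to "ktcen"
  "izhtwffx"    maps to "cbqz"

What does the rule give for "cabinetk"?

wvhn

What's happening: shift every letter 6 places backward in the alphabet (wrapping around), then keep every other character starting from the first (positions 1st, 3rd, 5th, ...).
"cabinetk" → "wvhn".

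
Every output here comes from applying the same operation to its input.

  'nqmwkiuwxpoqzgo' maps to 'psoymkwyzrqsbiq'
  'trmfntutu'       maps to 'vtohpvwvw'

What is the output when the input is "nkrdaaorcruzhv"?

In each case the input is transformed by: shift every letter 2 places forward in the alphabet (wrapping around).
On "nkrdaaorcruzhv" that produces "pmtfccqtetwbjx".

pmtfccqtetwbjx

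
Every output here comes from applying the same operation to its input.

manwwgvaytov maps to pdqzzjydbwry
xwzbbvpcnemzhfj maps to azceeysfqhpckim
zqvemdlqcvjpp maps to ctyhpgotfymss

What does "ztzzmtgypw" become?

The pattern: shift every letter 3 places forward in the alphabet (wrapping around).
"ztzzmtgypw" → "cwccpwjbsz".

cwccpwjbsz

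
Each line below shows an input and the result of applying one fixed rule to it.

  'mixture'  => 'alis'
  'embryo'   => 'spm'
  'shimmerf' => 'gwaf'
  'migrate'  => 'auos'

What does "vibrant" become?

Each output is the input with this applied: keep every other character starting from the first (positions 1st, 3rd, 5th, ...), then shift every letter 12 places backward in the alphabet (wrapping around).
On "vibrant": the first step gives "vbat", and the second then gives "jpoh".

jpoh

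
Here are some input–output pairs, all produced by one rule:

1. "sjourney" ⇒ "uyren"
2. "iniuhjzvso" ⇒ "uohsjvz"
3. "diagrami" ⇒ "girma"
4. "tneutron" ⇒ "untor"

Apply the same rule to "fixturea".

Looking at the pairs, the operation is to delete the first 3 characters, then take characters alternately from the front and the back (1st, last, 2nd, 2nd-last, ...).
Starting from "fixturea": after the first operation, "turea"; after the second, "tauer".

tauer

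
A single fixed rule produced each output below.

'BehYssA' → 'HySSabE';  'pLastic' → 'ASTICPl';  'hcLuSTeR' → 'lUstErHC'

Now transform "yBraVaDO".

RAvAdoYb

The rule is to move the first 2 characters to the end (rotate left by 2), then flip the case of every letter.
Applying both steps to "yBraVaDO": "raVaDOyB", then "RAvAdoYb".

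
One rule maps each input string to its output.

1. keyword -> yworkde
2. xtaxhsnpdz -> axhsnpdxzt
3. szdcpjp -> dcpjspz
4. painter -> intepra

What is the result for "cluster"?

ustecrl

Looking at the pairs, the operation is to swap the first and last characters, then move the first 2 characters to the end (rotate left by 2).
For "cluster", step one produces "rlustec"; step two turns that into "ustecrl".
(Check on "keyword": → "deywork" → "yworkde" ✓)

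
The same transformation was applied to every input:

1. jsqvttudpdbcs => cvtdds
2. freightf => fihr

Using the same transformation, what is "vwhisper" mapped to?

The pattern: keep every other character starting from the second (positions 2nd, 4th, 6th, ...), then swap the first and last characters.
Working it through for "vwhisper": intermediate "wipr", final "ripw".

ripw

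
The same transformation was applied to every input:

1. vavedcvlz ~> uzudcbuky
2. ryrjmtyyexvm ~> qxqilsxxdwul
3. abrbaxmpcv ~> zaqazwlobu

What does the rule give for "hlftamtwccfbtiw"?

The pattern: shift every letter 1 place backward in the alphabet (wrapping around).
Doing the same to "hlftamtwccfbtiw": "gkeszlsvbbeashv".

gkeszlsvbbeashv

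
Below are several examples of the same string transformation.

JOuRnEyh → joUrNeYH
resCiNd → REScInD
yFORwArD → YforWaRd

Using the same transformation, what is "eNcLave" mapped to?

What's happening: flip the case of every letter.
Applying that to "eNcLave" gives "EnClAVE".

EnClAVE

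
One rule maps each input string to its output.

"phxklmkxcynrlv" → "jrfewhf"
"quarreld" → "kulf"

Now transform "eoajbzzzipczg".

Each output is the input with this applied: shift every letter 6 places backward in the alphabet (wrapping around), then keep every other character starting from the first (positions 1st, 3rd, 5th, ...).
"eoajbzzzipczg" → "yiudvtttcjwta" → "yuvtcwa".

yuvtcwa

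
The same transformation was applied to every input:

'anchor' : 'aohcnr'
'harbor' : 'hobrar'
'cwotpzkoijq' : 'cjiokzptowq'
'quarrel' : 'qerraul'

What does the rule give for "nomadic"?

nidamoc

In each case the input is transformed by: swap the first and last characters, then reverse the string.
"nomadic" → "comadin" → "nidamoc".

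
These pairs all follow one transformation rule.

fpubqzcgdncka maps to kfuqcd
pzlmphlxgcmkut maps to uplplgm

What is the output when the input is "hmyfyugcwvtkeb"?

The transformation: move the last 3 characters to the front (rotate right by 3), then keep every other character starting from the second (positions 2nd, 4th, 6th, ...).
On "hmyfyugcwvtkeb": the first step gives "kebhmyfyugcwvt", and the second then gives "ehyygwt".
(Check on "fpubqzcgdncka": → "ckafpubqzcgdn" → "kfuqcd" ✓)

ehyygwt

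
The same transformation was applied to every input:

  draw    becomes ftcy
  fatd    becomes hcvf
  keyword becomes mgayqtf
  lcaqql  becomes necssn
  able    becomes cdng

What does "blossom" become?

The rule is to shift every letter 2 places forward in the alphabet (wrapping around).
For "blossom" the result is "dnquuqo".

dnquuqo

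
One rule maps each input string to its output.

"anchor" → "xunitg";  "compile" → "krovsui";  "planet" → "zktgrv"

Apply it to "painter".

The rule is to shift every letter 6 places forward in the alphabet (wrapping around), then reverse the string.
For "painter", step one produces "vgotzkx"; step two turns that into "xkztogv".
(Check on "compile": → "iusvork" → "krovsui" ✓)

xkztogv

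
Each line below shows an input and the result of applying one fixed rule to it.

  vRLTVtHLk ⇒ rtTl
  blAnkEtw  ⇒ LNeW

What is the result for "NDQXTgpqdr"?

dxGQR

In each case the input is transformed by: keep every other character starting from the second (positions 2nd, 4th, 6th, ...), then flip the case of every letter.
"NDQXTgpqdr" → "dxGQR".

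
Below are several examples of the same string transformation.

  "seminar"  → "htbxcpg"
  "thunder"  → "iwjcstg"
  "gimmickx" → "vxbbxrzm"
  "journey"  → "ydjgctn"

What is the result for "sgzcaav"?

The transformation: shift every letter 11 places backward in the alphabet (wrapping around).
Applying that to "sgzcaav" gives "hvorppk".

hvorppk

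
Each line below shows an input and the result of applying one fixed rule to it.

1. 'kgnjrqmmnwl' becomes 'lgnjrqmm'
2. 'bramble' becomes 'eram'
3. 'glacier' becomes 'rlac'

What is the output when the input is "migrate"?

eigr

Looking at the pairs, the operation is to swap the first and last characters, then delete the last 3 characters.
"migrate" → "eigr".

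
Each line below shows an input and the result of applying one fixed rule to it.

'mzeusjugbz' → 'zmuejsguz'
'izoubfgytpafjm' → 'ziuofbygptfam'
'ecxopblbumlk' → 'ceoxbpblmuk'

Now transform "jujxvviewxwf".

ujxjvveixwf

The transformation: swap each adjacent pair of characters (1↔2, 3↔4, ...), then delete the last character.
"jujxvviewxwf" → "ujxjvveixwfw" → "ujxjvveixwf".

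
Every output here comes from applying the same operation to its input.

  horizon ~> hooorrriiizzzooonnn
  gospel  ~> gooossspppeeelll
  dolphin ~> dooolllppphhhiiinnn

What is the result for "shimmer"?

shhhiiimmmmmmeeerrr

What's happening: repeat every character 3 times, then delete the first 2 characters.
Doing the same to "shimmer": "shhhiiimmmmmmeeerrr".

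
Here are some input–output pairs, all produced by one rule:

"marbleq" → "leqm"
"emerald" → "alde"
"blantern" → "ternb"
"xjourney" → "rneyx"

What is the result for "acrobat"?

bata

In each case the input is transformed by: move the first character to the end, then delete the first 3 characters.
Applying both steps to "acrobat": "crobata", then "bata".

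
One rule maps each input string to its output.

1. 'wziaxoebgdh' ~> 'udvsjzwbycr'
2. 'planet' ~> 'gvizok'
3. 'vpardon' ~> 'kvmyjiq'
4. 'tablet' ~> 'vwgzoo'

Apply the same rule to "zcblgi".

The transformation: shift every letter 5 places backward in the alphabet (wrapping around), then move the first character to the end.
Starting from "zcblgi": after the first operation, "uxwgbd"; after the second, "xwgbdu".
(Check on "vpardon": → "qkvmyji" → "kvmyjiq" ✓)

xwgbdu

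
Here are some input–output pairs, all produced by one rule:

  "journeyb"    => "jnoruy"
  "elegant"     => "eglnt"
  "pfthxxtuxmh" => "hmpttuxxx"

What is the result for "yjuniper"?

jnpruy

The rule is to sort the characters into alphabetical order, then delete the first 2 characters.
"yjuniper" → "eijnpruy" → "jnpruy".
(Check on "elegant": → "aeeglnt" → "eglnt" ✓)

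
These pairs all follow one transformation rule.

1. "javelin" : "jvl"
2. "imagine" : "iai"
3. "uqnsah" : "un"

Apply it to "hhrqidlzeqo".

hrile

Each output is the input with this applied: keep every other character starting from the first (positions 1st, 3rd, 5th, ...), then delete the last character.
Applying both steps to "hhrqidlzeqo": "hrileo", then "hrile".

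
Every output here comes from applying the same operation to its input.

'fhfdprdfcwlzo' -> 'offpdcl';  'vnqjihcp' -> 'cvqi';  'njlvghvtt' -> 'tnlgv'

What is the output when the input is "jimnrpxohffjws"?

The rule is to keep every other character starting from the first (positions 1st, 3rd, 5th, ...), then move the last character to the front.
Working it through for "jimnrpxohffjws": intermediate "jmrxhfw", final "wjmrxhf".

wjmrxhf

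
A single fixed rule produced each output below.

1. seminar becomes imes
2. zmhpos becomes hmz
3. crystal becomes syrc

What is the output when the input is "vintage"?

tniv

The rule is to delete the last 3 characters, then reverse the string.
On "vintage": the first step gives "vint", and the second then gives "tniv".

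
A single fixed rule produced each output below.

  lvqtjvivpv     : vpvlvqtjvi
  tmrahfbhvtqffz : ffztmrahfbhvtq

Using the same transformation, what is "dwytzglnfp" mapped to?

nfpdwytzgl

Rule — move the last 3 characters to the front (rotate right by 3).
Doing the same to "dwytzglnfp": "nfpdwytzgl".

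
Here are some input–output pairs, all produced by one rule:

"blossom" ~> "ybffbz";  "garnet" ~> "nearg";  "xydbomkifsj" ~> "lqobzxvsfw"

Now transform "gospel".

Rule — shift every letter 13 places forward in the alphabet (wrapping around) — i.e. ROT13, then delete the first character.
Applying both steps to "gospel": "tbfcry", then "bfcry".

bfcry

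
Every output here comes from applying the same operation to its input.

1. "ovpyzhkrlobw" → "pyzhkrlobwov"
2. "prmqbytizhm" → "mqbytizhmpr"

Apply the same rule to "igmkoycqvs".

mkoycqvsig

The transformation: move the first 2 characters to the end (rotate left by 2).
Applying that to "igmkoycqvs" gives "mkoycqvsig".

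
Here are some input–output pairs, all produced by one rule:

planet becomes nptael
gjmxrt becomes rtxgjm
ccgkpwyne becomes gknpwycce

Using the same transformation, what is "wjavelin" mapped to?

jlnvwaei

In each case the input is transformed by: sort the characters into alphabetical order, then move the first 3 characters to the end (rotate left by 3).
On "wjavelin": the first step gives "aeijlnvw", and the second then gives "jlnvwaei".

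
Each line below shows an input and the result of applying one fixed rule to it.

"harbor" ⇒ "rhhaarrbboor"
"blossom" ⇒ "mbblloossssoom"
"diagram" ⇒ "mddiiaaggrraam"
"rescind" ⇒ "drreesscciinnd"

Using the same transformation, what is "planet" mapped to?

The transformation: double every character, then move the last character to the front.
Working it through for "planet": intermediate "ppllaanneett", final "tppllaanneet".
(Check on "rescind": → "rreesscciinndd" → "drreesscciinnd" ✓)

tppllaanneet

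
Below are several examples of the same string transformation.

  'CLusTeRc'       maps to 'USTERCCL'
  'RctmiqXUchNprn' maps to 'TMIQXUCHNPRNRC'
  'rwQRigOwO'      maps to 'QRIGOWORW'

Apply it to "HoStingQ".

What's happening: move the first 2 characters to the end (rotate left by 2), then convert every letter to uppercase.
On "HoStingQ": the first step gives "StingQHo", and the second then gives "STINGQHO".

STINGQHO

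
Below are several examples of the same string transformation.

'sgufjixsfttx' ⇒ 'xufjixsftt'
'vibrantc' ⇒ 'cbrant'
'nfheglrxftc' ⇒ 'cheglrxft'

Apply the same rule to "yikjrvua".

What's happening: delete the first 2 characters, then move the last character to the front.
On "yikjrvua": the first step gives "kjrvua", and the second then gives "akjrvu".
(Check on "nfheglrxftc": → "heglrxftc" → "cheglrxft" ✓)

akjrvu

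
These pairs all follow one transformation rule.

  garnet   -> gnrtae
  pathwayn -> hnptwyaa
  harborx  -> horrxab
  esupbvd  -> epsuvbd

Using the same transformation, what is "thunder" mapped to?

The rule is to sort the characters into alphabetical order, then move the first 2 characters to the end (rotate left by 2).
"thunder" → "dehnrtu" → "hnrtude".

hnrtude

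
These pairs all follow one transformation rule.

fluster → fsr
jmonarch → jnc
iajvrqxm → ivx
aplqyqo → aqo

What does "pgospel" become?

The transformation: keep one character in every 3, starting at position 1 (positions 1st, 4th, 7th, ...).
Doing the same to "pgospel": "psl".

psl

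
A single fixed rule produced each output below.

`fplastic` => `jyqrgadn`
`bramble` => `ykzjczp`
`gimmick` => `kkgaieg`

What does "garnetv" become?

The pattern: move the first 2 characters to the end (rotate left by 2), then shift every letter 2 places backward in the alphabet (wrapping around).
"garnetv" → "rnetvga" → "plcrtey".

plcrtey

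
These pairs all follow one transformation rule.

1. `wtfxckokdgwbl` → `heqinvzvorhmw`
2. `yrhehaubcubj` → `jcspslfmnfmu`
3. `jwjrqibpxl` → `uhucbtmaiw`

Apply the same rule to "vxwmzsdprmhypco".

The transformation: shift every letter 11 places forward in the alphabet (wrapping around).
So "vxwmzsdprmhypco" becomes "gihxkdoacxsjanz".

gihxkdoacxsjanz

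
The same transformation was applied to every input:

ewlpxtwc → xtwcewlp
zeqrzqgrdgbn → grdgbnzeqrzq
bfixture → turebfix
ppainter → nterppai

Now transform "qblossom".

The transformation: swap the front and back halves of the string.
So "qblossom" becomes "ssomqblo".

ssomqblo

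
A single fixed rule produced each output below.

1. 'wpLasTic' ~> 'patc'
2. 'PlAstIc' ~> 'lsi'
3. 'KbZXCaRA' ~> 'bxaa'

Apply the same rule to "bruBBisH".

Each output is the input with this applied: keep every other character starting from the second (positions 2nd, 4th, 6th, ...), then convert every letter to lowercase.
So "bruBBisH" becomes "rbih".

rbih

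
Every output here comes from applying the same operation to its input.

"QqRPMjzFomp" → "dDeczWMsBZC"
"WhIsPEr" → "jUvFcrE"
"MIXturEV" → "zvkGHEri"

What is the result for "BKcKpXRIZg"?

The rule is to flip the case of every letter, then shift every letter 13 places forward in the alphabet (wrapping around) — i.e. ROT13.
Starting from "BKcKpXRIZg": after the first operation, "bkCkPxrizG"; after the second, "oxPxCkevmT".

oxPxCkevmT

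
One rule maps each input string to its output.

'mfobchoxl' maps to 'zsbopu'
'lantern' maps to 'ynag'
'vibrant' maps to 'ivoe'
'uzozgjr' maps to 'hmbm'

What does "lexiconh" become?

yrkvp

The pattern: delete the last 3 characters, then shift every letter 13 places forward in the alphabet (wrapping around) — i.e. ROT13.
Starting from "lexiconh": after the first operation, "lexic"; after the second, "yrkvp".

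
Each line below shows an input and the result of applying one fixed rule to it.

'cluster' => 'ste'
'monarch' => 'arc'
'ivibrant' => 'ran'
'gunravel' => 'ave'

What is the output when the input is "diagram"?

Each output is the input with this applied: move the last character to the front, then keep only the last 3 characters.
"diagram" → "gra".

gra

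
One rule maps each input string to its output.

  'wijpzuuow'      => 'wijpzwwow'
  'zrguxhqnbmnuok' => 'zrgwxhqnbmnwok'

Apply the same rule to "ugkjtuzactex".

wgkjtwzactex

Each output is the input with this applied: replace every "u" with "w".
On "ugkjtuzactex" that produces "wgkjtwzactex".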